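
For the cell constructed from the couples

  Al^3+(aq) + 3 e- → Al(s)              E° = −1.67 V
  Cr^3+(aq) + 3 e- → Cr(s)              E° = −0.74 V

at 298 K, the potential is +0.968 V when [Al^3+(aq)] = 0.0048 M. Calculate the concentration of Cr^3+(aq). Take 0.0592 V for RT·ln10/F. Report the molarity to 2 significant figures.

Cr³⁺/Cr is the cathode (higher E°); E°cell = −0.74 − (−1.67) = +0.93 V with n = 3.
Rearranging E = E° − (0.0592/n)·log Q gives log Q = 3(+0.93 − (+0.968))/0.0592 = −1.926.
The balanced reaction is Cr^3+(aq) + Al(s) → Cr(s) + Al^3+(aq), so Q = [Al^3+(aq)] / [Cr^3+(aq)].
Solving for the unknown gives log [Cr^3+(aq)] = −0.393, so [Cr^3+(aq)] ≈ 0.40 M.

0.40 M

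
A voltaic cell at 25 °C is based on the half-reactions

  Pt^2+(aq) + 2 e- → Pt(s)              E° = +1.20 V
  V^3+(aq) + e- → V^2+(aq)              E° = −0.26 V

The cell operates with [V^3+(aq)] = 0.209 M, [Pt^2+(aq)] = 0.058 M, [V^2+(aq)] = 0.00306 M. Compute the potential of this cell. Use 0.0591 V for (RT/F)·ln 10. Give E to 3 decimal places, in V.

+1.315 V

The Pt²⁺/Pt couple has the more positive E°, so it is the cathode; V³⁺/V²⁺ is the anode.
E°cell = E°cat − E°an = +1.20 − (−0.26) = +1.46 V; n = 2.
Balancing gives Pt^2+(aq) + 2 V^2+(aq) → Pt(s) + 2 V^3+(aq); hence Q = [V^3+(aq)]^2 / ([Pt^2+(aq)]·[V^2+(aq)]^2) = 8.04×10^4 (log Q = 4.905).
By the Nernst equation, E = +1.46 − (0.0591/2)·(4.905) = +1.315 V.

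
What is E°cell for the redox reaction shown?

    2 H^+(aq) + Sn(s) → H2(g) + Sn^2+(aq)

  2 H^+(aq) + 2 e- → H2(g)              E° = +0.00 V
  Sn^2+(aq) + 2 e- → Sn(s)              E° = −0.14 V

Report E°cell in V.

+0.14 V

H^+(aq) gains electrons, so the 2H⁺/H₂ couple is the cathode; the Sn²⁺/Sn couple is the anode.
E°cell = E°(cathode) − E°(anode) = +0.00 − (−0.14) = +0.14 V.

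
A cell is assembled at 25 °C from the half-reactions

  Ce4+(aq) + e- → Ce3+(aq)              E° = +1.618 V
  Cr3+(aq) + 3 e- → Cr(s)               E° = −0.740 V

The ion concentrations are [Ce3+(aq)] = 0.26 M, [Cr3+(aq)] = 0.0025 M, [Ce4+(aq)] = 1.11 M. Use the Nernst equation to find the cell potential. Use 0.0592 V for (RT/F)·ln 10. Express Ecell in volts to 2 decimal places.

The Ce⁴⁺/Ce³⁺ couple has the more positive E°, so it is the cathode; Cr³⁺/Cr is the anode.
E°cell = +1.618 − (−0.740) = +2.358 V, with n = 3 electrons transferred.
Balancing gives 3 Ce4+(aq) + Cr(s) → 3 Ce3+(aq) + Cr3+(aq); hence Q = ([Ce3+(aq)]^3·[Cr3+(aq)]) / [Ce4+(aq)]^3 = 3.21×10^−5 (log Q = −4.493).
Applying E = E° − (RT ln10/nF)·log Q gives +2.358 − (0.0592/3)(−4.493) = +2.45 V.

+2.45 V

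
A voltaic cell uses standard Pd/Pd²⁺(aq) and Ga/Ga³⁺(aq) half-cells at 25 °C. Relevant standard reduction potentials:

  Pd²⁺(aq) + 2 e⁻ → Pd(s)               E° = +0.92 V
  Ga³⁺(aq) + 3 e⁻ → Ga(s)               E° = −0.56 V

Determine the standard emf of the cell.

+1.48 V

Of the two couples in this cell, the one with the more positive reduction potential is reduced at the cathode: here that is Pd²⁺/Pd (+0.92 V); Ga³⁺/Ga (−0.56 V) is the anode.
E°cell = E°(cathode) − E°(anode) = +0.92 − (−0.56) = +1.48 V.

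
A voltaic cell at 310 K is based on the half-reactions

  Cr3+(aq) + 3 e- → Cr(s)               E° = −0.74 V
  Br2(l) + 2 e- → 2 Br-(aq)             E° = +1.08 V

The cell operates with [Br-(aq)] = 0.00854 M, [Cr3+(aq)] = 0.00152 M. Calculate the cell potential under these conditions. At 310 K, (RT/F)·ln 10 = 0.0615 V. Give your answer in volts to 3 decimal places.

+2.005 V

Br₂/Br⁻ is reduced (cathode, E° = +1.08 V) and Cr³⁺/Cr is oxidized (anode).
E°cell = E°cat − E°an = +1.08 − (−0.74) = +1.82 V; n = 6.
The balanced reaction is 3 Br2(l) + 2 Cr(s) → 6 Br-(aq) + 2 Cr3+(aq), so Q = [Br-(aq)]^6·[Cr3+(aq)]^2 = 8.96×10^−19 and log Q = −18.048.
Applying E = E° − (RT ln10/nF)·log Q gives +1.82 − (0.0615/6)(−18.048) = +2.005 V.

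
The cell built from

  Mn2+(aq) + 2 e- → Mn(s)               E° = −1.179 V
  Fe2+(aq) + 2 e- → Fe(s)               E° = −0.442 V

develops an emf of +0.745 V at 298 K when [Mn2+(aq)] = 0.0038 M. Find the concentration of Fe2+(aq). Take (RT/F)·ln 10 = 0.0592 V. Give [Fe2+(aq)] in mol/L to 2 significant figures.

0.0071 M

Fe²⁺/Fe is the cathode (higher E°); E°cell = −0.442 − (−1.179) = +0.737 V with n = 2.
Rearranging E = E° − (0.0592/n)·log Q gives log Q = 2(+0.737 − (+0.745))/0.0592 = −0.270.
The balanced reaction is Fe2+(aq) + Mn(s) → Fe(s) + Mn2+(aq), so Q = [Mn2+(aq)] / [Fe2+(aq)].
Substituting the known concentrations and solving, log [Fe2+(aq)] = −2.150 and [Fe2+(aq)] = 0.0071 M.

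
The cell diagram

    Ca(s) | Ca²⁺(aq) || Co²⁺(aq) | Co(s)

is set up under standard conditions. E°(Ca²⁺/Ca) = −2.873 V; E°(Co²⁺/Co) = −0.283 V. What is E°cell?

By convention the left-hand electrode in cell notation is the anode (oxidation) and the right-hand electrode is the cathode (reduction).
E°cell = E°(right) − E°(left) = −0.283 − (−2.873) = +2.590 V.

+2.590 V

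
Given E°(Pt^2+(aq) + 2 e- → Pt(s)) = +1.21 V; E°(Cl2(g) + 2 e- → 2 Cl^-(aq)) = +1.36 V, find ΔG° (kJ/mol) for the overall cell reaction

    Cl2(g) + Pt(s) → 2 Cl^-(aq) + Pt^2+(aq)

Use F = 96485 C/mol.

In the reaction as written Cl2(g) is reduced, so the Cl₂/Cl⁻ couple is the cathode and Pt²⁺/Pt is the anode.
E°cell = +1.36 − (+1.21) = +0.15 V; balancing electrons gives n = 2.
ΔG° = −nFE°cell = −(2)(96485)(+0.15) J/mol = −28.9 kJ/mol.

−28.9 kJ/mol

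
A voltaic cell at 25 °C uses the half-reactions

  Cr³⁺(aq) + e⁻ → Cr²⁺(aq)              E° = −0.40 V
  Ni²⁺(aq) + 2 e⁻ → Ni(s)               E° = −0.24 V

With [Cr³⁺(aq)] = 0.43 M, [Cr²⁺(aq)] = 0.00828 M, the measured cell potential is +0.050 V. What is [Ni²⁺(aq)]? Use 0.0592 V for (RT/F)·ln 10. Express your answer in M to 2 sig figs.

Ni²⁺/Ni is the cathode (higher E°); E°cell = −0.24 − (−0.40) = +0.16 V with n = 2.
Since E = E° − (0.0592/n)·log Q, log Q = n(E° − E)/0.0592 = 3.716.
The balanced reaction is Ni²⁺(aq) + 2 Cr²⁺(aq) → Ni(s) + 2 Cr³⁺(aq), so Q = [Cr³⁺(aq)]^2 / ([Ni²⁺(aq)]·[Cr²⁺(aq)]^2).
Isolating [Ni²⁺(aq)] in Q = 10^{3.716} yields log [Ni²⁺(aq)] = −0.285, i.e. 0.52 M.

0.52 M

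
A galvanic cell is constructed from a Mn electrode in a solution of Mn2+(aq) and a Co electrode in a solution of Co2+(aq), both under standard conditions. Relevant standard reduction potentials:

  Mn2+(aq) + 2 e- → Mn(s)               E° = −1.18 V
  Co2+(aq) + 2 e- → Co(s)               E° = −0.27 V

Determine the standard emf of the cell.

+0.91 V

Of the two couples in this cell, the one with the more positive reduction potential is reduced at the cathode: here that is Co²⁺/Co (−0.27 V); Mn²⁺/Mn (−1.18 V) is the anode.
E°cell = E°(cathode) − E°(anode) = −0.27 − (−1.18) = +0.91 V.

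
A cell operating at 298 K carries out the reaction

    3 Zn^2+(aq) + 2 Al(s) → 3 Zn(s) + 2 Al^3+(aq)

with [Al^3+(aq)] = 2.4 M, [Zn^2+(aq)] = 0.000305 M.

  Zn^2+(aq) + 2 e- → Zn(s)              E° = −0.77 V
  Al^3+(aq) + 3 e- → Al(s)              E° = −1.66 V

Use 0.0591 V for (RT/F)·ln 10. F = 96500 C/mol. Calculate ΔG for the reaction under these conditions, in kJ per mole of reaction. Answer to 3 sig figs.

−451 kJ/mol

With Zn²⁺/Zn reduced at the cathode, E°cell = −0.77 − (−1.66) = +0.89 V and n = 6.
The reaction quotient is [Al^3+(aq)]^2 / [Zn^2+(aq)]^3 = 2.03×10^11; by Nernst, E = +0.89 − (0.0591/6)(11.308) = +0.7786 V.
Then ΔG = −nFE = −6 × 96500 × +0.7786 J/mol = −451 kJ/mol.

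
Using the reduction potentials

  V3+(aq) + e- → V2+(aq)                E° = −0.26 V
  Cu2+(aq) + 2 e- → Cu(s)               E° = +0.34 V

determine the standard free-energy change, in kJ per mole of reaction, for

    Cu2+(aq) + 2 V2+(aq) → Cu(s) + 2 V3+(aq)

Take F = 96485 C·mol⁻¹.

−116 kJ/mol

In the reaction as written Cu2+(aq) is reduced, so the Cu²⁺/Cu couple is the cathode and V³⁺/V²⁺ is the anode.
E°cell = +0.34 − (−0.26) = +0.60 V; balancing electrons gives n = 2.
ΔG° = −nFE°cell = −(2)(96485)(+0.60) J/mol = −116 kJ/mol.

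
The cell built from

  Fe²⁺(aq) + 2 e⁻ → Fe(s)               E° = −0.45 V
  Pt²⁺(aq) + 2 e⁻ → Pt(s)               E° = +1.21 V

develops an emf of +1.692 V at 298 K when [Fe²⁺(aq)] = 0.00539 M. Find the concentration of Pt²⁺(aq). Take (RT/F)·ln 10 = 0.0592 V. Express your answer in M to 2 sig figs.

0.065 M

The Pt²⁺/Pt couple has the larger reduction potential, so it is the cathode: E°cell = +1.21 − (−0.45) = +1.66 V and n = 2.
Rearranging E = E° − (0.0592/n)·log Q gives log Q = 2(+1.66 − (+1.692))/0.0592 = −1.081.
For Pt²⁺(aq) + Fe(s) → Pt(s) + Fe²⁺(aq), the reaction quotient is Q = [Fe²⁺(aq)] / [Pt²⁺(aq)].
Solving for the unknown gives log [Pt²⁺(aq)] = −1.187, so [Pt²⁺(aq)] ≈ 0.065 M.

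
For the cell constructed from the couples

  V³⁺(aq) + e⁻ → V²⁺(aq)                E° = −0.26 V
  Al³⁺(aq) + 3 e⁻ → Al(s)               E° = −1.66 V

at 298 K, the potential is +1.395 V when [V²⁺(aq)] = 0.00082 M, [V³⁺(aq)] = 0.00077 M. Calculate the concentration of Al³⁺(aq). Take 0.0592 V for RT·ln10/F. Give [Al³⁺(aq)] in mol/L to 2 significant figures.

The V³⁺/V²⁺ couple has the larger reduction potential, so it is the cathode: E°cell = −0.26 − (−1.66) = +1.40 V and n = 3.
Since E = E° − (0.0592/n)·log Q, log Q = n(E° − E)/0.0592 = 0.253.
The balanced reaction is 3 V³⁺(aq) + Al(s) → 3 V²⁺(aq) + Al³⁺(aq), so Q = ([V²⁺(aq)]^3·[Al³⁺(aq)]) / [V³⁺(aq)]^3.
Solving for the unknown gives log [Al³⁺(aq)] = 0.171, so [Al³⁺(aq)] ≈ 1.5 M.

1.5 M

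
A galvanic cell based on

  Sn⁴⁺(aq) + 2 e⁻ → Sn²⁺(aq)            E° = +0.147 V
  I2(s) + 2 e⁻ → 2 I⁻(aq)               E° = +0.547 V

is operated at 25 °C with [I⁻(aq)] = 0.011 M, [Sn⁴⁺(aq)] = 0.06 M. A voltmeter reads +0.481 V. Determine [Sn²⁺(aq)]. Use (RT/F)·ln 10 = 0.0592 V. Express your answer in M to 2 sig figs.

The I₂/I⁻ couple has the larger reduction potential, so it is the cathode: E°cell = +0.547 − (+0.147) = +0.400 V and n = 2.
Since E = E° − (0.0592/n)·log Q, log Q = n(E° − E)/0.0592 = −2.736.
The balanced reaction is I2(s) + Sn²⁺(aq) → 2 I⁻(aq) + Sn⁴⁺(aq), so Q = ([I⁻(aq)]^2·[Sn⁴⁺(aq)]) / [Sn²⁺(aq)].
Substituting the known concentrations and solving, log [Sn²⁺(aq)] = −2.403 and [Sn²⁺(aq)] = 0.0040 M.

0.0040 M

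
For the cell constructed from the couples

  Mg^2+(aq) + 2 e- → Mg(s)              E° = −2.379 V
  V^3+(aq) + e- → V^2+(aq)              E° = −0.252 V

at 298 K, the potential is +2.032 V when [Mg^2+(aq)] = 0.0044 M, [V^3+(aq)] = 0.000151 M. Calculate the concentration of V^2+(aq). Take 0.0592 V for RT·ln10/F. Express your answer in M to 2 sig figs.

V³⁺/V²⁺ is the cathode (higher E°); E°cell = −0.252 − (−2.379) = +2.127 V with n = 2.
Rearranging E = E° − (0.0592/n)·log Q gives log Q = 2(+2.127 − (+2.032))/0.0592 = 3.209.
For 2 V^3+(aq) + Mg(s) → 2 V^2+(aq) + Mg^2+(aq), the reaction quotient is Q = ([V^2+(aq)]^2·[Mg^2+(aq)]) / [V^3+(aq)]^2.
Solving for the unknown gives log [V^2+(aq)] = −1.038, so [V^2+(aq)] ≈ 0.092 M.

0.092 M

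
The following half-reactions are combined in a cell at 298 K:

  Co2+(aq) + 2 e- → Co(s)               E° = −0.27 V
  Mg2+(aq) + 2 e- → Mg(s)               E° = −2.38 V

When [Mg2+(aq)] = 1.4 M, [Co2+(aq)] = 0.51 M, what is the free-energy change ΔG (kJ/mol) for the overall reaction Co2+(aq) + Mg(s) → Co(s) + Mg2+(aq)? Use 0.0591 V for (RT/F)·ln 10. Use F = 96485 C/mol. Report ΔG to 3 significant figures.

−405 kJ/mol

With Co²⁺/Co reduced at the cathode, E°cell = −0.27 − (−2.38) = +2.11 V and n = 2.
The reaction quotient is [Mg2+(aq)] / [Co2+(aq)] = 2.75; by Nernst, E = +2.11 − (0.0591/2)(0.439) = +2.0970 V.
Finally ΔG = −nFE = −(2)(96485 C/mol)(+2.0970 V) = −405 kJ/mol.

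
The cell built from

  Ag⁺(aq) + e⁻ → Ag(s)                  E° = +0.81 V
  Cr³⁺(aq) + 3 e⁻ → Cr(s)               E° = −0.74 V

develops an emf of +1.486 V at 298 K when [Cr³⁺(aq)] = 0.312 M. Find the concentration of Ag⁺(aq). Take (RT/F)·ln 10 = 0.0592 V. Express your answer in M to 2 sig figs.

With Ag⁺/Ag at the cathode and Cr³⁺/Cr at the anode, E°cell = +0.81 − (−0.74) = +1.55 V (n = 3).
Rearranging E = E° − (0.0592/n)·log Q gives log Q = 3(+1.55 − (+1.486))/0.0592 = 3.243.
The balanced reaction is 3 Ag⁺(aq) + Cr(s) → 3 Ag(s) + Cr³⁺(aq), so Q = [Cr³⁺(aq)] / [Ag⁺(aq)]^3.
Isolating [Ag⁺(aq)] in Q = 10^{3.243} yields log [Ag⁺(aq)] = −1.250, i.e. 0.056 M.

0.056 M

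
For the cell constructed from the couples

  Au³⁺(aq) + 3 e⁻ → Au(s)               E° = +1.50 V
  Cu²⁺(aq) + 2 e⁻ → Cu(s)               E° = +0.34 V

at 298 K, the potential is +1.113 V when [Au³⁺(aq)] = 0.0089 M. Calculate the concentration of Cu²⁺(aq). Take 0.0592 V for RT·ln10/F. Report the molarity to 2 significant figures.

Au³⁺/Au is the cathode (higher E°); E°cell = +1.50 − (+0.34) = +1.16 V with n = 6.
From the Nernst equation, log Q = n(E° − E)/0.0592 = 6·(+1.16 − (+1.113))/0.0592 = 4.764.
Balancing electrons gives 2 Au³⁺(aq) + 3 Cu(s) → 2 Au(s) + 3 Cu²⁺(aq); thus Q = [Cu²⁺(aq)]^3 / [Au³⁺(aq)]^2.
Isolating [Cu²⁺(aq)] in Q = 10^{4.764} yields log [Cu²⁺(aq)] = 0.221, i.e. 1.7 M.

1.7 M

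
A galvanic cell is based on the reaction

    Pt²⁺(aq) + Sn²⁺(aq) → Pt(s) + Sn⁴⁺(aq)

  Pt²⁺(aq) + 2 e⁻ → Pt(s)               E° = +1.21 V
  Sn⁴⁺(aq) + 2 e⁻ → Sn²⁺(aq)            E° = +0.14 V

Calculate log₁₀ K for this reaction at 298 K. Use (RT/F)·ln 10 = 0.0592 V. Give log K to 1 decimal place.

The Pt²⁺/Pt couple is reduced (cathode); E°cell = +1.21 − (+0.14) = +1.07 V with n = 2.
At equilibrium E = 0, so log K = nE°cell / 0.0592 = (2)(+1.07) / 0.0592 = 36.1.

log K = 36.1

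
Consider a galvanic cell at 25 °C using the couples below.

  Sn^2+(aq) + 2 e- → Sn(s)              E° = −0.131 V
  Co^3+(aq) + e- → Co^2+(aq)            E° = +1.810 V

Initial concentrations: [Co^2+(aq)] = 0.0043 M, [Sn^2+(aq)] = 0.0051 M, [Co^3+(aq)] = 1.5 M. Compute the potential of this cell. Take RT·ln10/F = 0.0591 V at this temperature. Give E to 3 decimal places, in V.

+2.159 V

Co³⁺/Co²⁺ is reduced (cathode, E° = +1.810 V) and Sn²⁺/Sn is oxidized (anode).
E°cell = +1.810 − (−0.131) = +1.941 V, with n = 2 electrons transferred.
For the overall reaction 2 Co^3+(aq) + Sn(s) → 2 Co^2+(aq) + Sn^2+(aq), Q = ([Co^2+(aq)]^2·[Sn^2+(aq)]) / [Co^3+(aq)]^2 = 4.19×10^−8, giving log Q = −7.378.
Applying E = E° − (RT ln10/nF)·log Q gives +1.941 − (0.0591/2)(−7.378) = +2.159 V.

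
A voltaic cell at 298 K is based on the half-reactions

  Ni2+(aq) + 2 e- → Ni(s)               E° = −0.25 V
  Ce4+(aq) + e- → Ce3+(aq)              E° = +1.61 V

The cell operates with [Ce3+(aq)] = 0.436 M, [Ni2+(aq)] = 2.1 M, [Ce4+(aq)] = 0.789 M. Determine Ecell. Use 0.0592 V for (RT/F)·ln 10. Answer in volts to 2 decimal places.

The Ce⁴⁺/Ce³⁺ couple has the more positive E°, so it is the cathode; Ni²⁺/Ni is the anode.
The standard potential is +1.61 − (−0.25) = +1.86 V and the balanced reaction transfers n = 2 electrons.
The balanced reaction is 2 Ce4+(aq) + Ni(s) → 2 Ce3+(aq) + Ni2+(aq), so Q = ([Ce3+(aq)]^2·[Ni2+(aq)]) / [Ce4+(aq)]^2 = 0.641 and log Q = −0.193.
E = E° − (0.0592/n)·log Q = +1.86 − (0.0592/2)(−0.193) = +1.87 V.

+1.87 V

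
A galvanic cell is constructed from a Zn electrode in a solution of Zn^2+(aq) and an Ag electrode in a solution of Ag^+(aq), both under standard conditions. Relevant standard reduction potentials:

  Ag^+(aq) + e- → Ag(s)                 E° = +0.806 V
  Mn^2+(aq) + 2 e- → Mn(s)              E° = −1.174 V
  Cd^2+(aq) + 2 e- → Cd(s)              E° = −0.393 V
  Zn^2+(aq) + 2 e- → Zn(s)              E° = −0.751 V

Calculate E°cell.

Of the two couples in this cell, the one with the more positive reduction potential is reduced at the cathode: here that is Ag⁺/Ag (+0.806 V); Zn²⁺/Zn (−0.751 V) is the anode.
E°cell = E°(cathode) − E°(anode) = +0.806 − (−0.751) = +1.557 V.

+1.557 V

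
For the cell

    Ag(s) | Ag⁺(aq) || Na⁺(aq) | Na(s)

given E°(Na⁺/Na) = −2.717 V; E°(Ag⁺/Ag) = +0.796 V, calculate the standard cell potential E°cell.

By convention the left-hand electrode in cell notation is the anode (oxidation) and the right-hand electrode is the cathode (reduction).
E°cell = E°(right) − E°(left) = −2.717 − (+0.796) = −3.513 V.
The negative sign shows that, as written, the cell would require an external voltage to drive the reaction.

−3.513 V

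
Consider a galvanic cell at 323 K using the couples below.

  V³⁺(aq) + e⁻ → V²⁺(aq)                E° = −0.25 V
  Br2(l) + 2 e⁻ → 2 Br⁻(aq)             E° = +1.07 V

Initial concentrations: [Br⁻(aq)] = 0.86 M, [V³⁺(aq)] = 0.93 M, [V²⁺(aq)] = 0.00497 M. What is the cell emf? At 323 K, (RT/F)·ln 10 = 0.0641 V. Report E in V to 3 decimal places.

Br₂/Br⁻ is reduced (cathode, E° = +1.07 V) and V³⁺/V²⁺ is oxidized (anode).
E°cell = E°cat − E°an = +1.07 − (−0.25) = +1.32 V; n = 2.
Balancing gives Br2(l) + 2 V²⁺(aq) → 2 Br⁻(aq) + 2 V³⁺(aq); hence Q = ([Br⁻(aq)]^2·[V³⁺(aq)]^2) / [V²⁺(aq)]^2 = 2.59×10^4 (log Q = 4.413).
Applying E = E° − (RT ln10/nF)·log Q gives +1.32 − (0.0641/2)(4.413) = +1.179 V.

+1.179 V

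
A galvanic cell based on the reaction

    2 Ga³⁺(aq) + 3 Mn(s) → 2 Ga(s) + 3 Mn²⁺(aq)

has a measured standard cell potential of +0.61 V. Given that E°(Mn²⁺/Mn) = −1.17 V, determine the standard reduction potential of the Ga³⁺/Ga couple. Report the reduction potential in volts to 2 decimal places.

In the reaction as written the Ga³⁺/Ga couple is reduced (cathode) and Mn²⁺/Mn is oxidized (anode), so E°cell = E°(Ga³⁺/Ga) − E°(Mn²⁺/Mn).
E°(Ga³⁺/Ga) = E°cell + E°(anode) = +0.61 + (−1.17) = −0.56 V.

−0.56 V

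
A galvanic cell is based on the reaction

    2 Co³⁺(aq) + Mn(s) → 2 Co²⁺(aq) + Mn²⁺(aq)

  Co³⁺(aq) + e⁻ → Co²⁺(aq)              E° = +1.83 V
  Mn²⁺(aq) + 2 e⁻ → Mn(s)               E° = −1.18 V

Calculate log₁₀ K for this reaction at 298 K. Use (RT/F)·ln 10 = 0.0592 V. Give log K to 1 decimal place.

The Co³⁺/Co²⁺ couple is reduced (cathode); E°cell = +1.83 − (−1.18) = +3.01 V with n = 2.
At equilibrium E = 0, so log K = nE°cell / 0.0592 = (2)(+3.01) / 0.0592 = 101.7.

log K = 101.7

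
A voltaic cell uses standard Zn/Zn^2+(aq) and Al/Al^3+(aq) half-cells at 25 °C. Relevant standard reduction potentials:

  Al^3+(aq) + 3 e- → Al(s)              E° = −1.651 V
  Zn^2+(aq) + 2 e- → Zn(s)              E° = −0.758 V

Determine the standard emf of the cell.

+0.893 V

The Zn²⁺/Zn couple has the higher E°, so Zn ion is reduced (cathode) and Al is oxidized (anode).
E°cell = E°(cathode) − E°(anode) = −0.758 − (−1.651) = +0.893 V.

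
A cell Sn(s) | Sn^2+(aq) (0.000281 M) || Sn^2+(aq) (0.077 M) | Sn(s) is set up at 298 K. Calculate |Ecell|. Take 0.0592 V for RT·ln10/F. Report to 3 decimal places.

0.072 V

For a concentration cell E°cell = 0, since both electrodes use the same couple.
The compartment with the higher Sn^2+(aq) concentration (0.077 M) acts as the cathode; ions are reduced there and produced at the dilute (0.000281 M) anode.
With n = 2, Ecell = −(0.0592/2)·log([dilute]/[conc]) = −(0.0592/2)·log(0.000281/0.077) = +0.072 V.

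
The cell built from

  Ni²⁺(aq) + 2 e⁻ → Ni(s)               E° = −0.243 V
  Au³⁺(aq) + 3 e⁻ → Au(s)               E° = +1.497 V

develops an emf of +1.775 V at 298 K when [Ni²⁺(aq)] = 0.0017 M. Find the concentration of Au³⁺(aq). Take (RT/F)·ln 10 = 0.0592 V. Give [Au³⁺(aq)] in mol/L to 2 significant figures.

0.0042 M

With Au³⁺/Au at the cathode and Ni²⁺/Ni at the anode, E°cell = +1.497 − (−0.243) = +1.740 V (n = 6).
From the Nernst equation, log Q = n(E° − E)/0.0592 = 6·(+1.740 − (+1.775))/0.0592 = −3.547.
Balancing electrons gives 2 Au³⁺(aq) + 3 Ni(s) → 2 Au(s) + 3 Ni²⁺(aq); thus Q = [Ni²⁺(aq)]^3 / [Au³⁺(aq)]^2.
Solving for the unknown gives log [Au³⁺(aq)] = −2.381, so [Au³⁺(aq)] ≈ 0.0042 M.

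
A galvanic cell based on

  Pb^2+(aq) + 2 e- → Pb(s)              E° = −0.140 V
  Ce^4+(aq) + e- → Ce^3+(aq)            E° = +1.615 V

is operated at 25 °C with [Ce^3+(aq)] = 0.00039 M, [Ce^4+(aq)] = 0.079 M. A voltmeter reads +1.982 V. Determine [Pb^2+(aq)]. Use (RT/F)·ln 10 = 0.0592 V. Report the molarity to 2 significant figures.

0.00088 M

With Ce⁴⁺/Ce³⁺ at the cathode and Pb²⁺/Pb at the anode, E°cell = +1.615 − (−0.140) = +1.755 V (n = 2).
From the Nernst equation, log Q = n(E° − E)/0.0592 = 2·(+1.755 − (+1.982))/0.0592 = −7.669.
For 2 Ce^4+(aq) + Pb(s) → 2 Ce^3+(aq) + Pb^2+(aq), the reaction quotient is Q = ([Ce^3+(aq)]^2·[Pb^2+(aq)]) / [Ce^4+(aq)]^2.
Substituting the known concentrations and solving, log [Pb^2+(aq)] = −3.056 and [Pb^2+(aq)] = 0.00088 M.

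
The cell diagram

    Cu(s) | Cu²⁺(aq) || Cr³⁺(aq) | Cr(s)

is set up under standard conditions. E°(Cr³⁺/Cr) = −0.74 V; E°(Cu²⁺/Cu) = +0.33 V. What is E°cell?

−1.07 V

By convention the left-hand electrode in cell notation is the anode (oxidation) and the right-hand electrode is the cathode (reduction).
E°cell = E°(right) − E°(left) = −0.74 − (+0.33) = −1.07 V.
The negative sign shows that, as written, the cell would require an external voltage to drive the reaction.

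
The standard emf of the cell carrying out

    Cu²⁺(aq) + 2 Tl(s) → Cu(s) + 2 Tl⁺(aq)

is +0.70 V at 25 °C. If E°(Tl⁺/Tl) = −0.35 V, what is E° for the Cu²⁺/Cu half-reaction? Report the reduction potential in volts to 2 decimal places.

In the reaction as written the Cu²⁺/Cu couple is reduced (cathode) and Tl⁺/Tl is oxidized (anode), so E°cell = E°(Cu²⁺/Cu) − E°(Tl⁺/Tl).
E°(Cu²⁺/Cu) = E°cell + E°(anode) = +0.70 + (−0.35) = +0.35 V.

+0.35 V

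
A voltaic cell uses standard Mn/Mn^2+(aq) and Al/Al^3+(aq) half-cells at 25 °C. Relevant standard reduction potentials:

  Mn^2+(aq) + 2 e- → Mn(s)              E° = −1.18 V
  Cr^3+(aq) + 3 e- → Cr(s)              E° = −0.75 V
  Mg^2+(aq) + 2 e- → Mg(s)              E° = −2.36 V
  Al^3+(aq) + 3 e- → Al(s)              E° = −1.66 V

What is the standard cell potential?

+0.48 V

The Mn²⁺/Mn couple has the higher E°, so Mn ion is reduced (cathode) and Al is oxidized (anode).
E°cell = E°(cathode) − E°(anode) = −1.18 − (−1.66) = +0.48 V.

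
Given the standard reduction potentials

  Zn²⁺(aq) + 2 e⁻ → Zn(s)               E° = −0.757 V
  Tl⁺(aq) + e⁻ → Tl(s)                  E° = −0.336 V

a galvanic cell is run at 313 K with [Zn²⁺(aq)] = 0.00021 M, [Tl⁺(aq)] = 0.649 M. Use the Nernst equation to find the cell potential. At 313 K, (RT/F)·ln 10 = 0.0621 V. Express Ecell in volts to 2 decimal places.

Tl⁺/Tl is reduced (cathode, E° = −0.336 V) and Zn²⁺/Zn is oxidized (anode).
E°cell = −0.336 − (−0.757) = +0.421 V, with n = 2 electrons transferred.
The balanced reaction is 2 Tl⁺(aq) + Zn(s) → 2 Tl(s) + Zn²⁺(aq), so Q = [Zn²⁺(aq)] / [Tl⁺(aq)]^2 = 0.000499 and log Q = −3.302.
By the Nernst equation, E = +0.421 − (0.0621/2)·(−3.302) = +0.52 V.

+0.52 V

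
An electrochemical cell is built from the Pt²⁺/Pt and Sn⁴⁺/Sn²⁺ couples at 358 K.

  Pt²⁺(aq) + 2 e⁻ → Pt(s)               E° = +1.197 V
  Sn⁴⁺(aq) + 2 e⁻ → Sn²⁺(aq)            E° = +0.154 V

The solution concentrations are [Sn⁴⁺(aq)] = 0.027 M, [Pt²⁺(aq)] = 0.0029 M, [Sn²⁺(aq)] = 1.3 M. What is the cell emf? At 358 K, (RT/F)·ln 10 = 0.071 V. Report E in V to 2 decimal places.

+1.01 V

Since E°(Pt²⁺/Pt) > E°(Sn⁴⁺/Sn²⁺), Pt²⁺/Pt serves as the cathode.
E°cell = E°cat − E°an = +1.197 − (+0.154) = +1.043 V; n = 2.
The balanced reaction is Pt²⁺(aq) + Sn²⁺(aq) → Pt(s) + Sn⁴⁺(aq), so Q = [Sn⁴⁺(aq)] / ([Pt²⁺(aq)]·[Sn²⁺(aq)]) = 7.16 and log Q = 0.855.
Applying E = E° − (RT ln10/nF)·log Q gives +1.043 − (0.071/2)(0.855) = +1.01 V.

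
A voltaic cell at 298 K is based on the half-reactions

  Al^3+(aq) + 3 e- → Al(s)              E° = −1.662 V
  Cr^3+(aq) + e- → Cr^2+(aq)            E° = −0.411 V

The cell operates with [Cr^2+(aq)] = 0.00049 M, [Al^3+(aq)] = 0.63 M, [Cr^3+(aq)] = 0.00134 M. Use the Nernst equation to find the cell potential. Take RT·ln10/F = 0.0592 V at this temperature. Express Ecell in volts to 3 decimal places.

Cr³⁺/Cr²⁺ is reduced (cathode, E° = −0.411 V) and Al³⁺/Al is oxidized (anode).
E°cell = E°cat − E°an = −0.411 − (−1.662) = +1.251 V; n = 3.
Balancing gives 3 Cr^3+(aq) + Al(s) → 3 Cr^2+(aq) + Al^3+(aq); hence Q = ([Cr^2+(aq)]^3·[Al^3+(aq)]) / [Cr^3+(aq)]^3 = 0.0308 (log Q = −1.511).
E = E° − (0.0592/n)·log Q = +1.251 − (0.0592/3)(−1.511) = +1.281 V.

+1.281 V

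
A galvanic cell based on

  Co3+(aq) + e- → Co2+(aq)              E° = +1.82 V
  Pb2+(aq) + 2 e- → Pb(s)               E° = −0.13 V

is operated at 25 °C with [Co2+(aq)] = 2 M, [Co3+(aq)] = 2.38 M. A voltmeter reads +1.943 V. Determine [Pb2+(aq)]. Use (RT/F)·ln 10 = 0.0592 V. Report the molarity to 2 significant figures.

2.4 M

Co³⁺/Co²⁺ is the cathode (higher E°); E°cell = +1.82 − (−0.13) = +1.95 V with n = 2.
From the Nernst equation, log Q = n(E° − E)/0.0592 = 2·(+1.95 − (+1.943))/0.0592 = 0.236.
The balanced reaction is 2 Co3+(aq) + Pb(s) → 2 Co2+(aq) + Pb2+(aq), so Q = ([Co2+(aq)]^2·[Pb2+(aq)]) / [Co3+(aq)]^2.
Isolating [Pb2+(aq)] in Q = 10^{0.236} yields log [Pb2+(aq)] = 0.387, i.e. 2.4 M.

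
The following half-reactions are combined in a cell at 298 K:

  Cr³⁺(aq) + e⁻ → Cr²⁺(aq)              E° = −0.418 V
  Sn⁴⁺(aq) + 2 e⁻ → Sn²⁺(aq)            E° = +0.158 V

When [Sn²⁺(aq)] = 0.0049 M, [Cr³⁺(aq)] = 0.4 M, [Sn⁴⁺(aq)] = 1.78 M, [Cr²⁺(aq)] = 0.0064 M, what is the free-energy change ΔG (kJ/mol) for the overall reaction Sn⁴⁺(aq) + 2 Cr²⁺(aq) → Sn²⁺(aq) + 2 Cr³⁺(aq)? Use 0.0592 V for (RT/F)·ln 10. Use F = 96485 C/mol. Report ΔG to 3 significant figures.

−105 kJ/mol

With Sn⁴⁺/Sn²⁺ reduced at the cathode, E°cell = +0.158 − (−0.418) = +0.576 V and n = 2.
Here Q = ([Sn²⁺(aq)]·[Cr³⁺(aq)]^2) / ([Sn⁴⁺(aq)]·[Cr²⁺(aq)]^2) = 10.8 (log Q = 1.032), giving E = +0.576 − (0.0592/2)·(1.032) = +0.5455 V.
Then ΔG = −nFE = −2 × 96485 × +0.5455 J/mol = −105 kJ/mol.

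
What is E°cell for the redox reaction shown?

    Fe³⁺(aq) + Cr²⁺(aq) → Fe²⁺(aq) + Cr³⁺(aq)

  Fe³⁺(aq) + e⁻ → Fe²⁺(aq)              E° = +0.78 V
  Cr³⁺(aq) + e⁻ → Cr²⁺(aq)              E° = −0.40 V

Fe³⁺(aq) gains electrons, so the Fe³⁺/Fe²⁺ couple is the cathode; the Cr³⁺/Cr²⁺ couple is the anode.
E°cell = E°(cathode) − E°(anode) = +0.78 − (−0.40) = +1.18 V.

+1.18 V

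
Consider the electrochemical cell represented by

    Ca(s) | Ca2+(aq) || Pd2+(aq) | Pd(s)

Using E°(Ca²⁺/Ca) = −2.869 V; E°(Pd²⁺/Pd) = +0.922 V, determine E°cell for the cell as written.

By convention the left-hand electrode in cell notation is the anode (oxidation) and the right-hand electrode is the cathode (reduction).
E°cell = E°(right) − E°(left) = +0.922 − (−2.869) = +3.791 V.

+3.791 V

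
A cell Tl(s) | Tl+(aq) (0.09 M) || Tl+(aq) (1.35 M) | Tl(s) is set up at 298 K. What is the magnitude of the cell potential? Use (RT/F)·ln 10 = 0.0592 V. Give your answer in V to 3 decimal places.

0.070 V

For a concentration cell E°cell = 0, since both electrodes use the same couple.
The compartment with the higher Tl+(aq) concentration (1.35 M) acts as the cathode; ions are reduced there and produced at the dilute (0.09 M) anode.
With n = 1, Ecell = −(0.0592/1)·log([dilute]/[conc]) = −(0.0592/1)·log(0.09/1.35) = +0.070 V.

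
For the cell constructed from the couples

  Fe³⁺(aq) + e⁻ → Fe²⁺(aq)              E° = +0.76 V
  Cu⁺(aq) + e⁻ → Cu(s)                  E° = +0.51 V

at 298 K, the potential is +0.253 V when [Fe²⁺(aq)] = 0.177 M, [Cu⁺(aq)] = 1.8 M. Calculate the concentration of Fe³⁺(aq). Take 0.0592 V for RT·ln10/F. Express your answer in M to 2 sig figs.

The Fe³⁺/Fe²⁺ couple has the larger reduction potential, so it is the cathode: E°cell = +0.76 − (+0.51) = +0.25 V and n = 1.
From the Nernst equation, log Q = n(E° − E)/0.0592 = 1·(+0.25 − (+0.253))/0.0592 = −0.051.
The balanced reaction is Fe³⁺(aq) + Cu(s) → Fe²⁺(aq) + Cu⁺(aq), so Q = ([Fe²⁺(aq)]·[Cu⁺(aq)]) / [Fe³⁺(aq)].
Solving for the unknown gives log [Fe³⁺(aq)] = −0.446, so [Fe³⁺(aq)] ≈ 0.36 M.

0.36 M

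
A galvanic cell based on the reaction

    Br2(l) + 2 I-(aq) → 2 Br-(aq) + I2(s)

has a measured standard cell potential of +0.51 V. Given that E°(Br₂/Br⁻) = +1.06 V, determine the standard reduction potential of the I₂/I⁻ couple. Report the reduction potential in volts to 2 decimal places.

In the reaction as written the Br₂/Br⁻ couple is reduced (cathode) and I₂/I⁻ is oxidized (anode), so E°cell = E°(Br₂/Br⁻) − E°(I₂/I⁻).
E°(I₂/I⁻) = E°(cathode) − E°cell = +1.06 − (+0.51) = +0.55 V.

+0.55 V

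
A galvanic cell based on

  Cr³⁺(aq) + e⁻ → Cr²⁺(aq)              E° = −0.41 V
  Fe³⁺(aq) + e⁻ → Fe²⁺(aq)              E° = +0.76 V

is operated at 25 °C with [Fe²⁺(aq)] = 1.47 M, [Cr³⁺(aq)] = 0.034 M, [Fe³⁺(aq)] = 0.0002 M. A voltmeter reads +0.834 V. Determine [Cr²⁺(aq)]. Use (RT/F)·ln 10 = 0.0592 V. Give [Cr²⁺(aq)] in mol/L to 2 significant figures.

0.00053 M

With Fe³⁺/Fe²⁺ at the cathode and Cr³⁺/Cr²⁺ at the anode, E°cell = +0.76 − (−0.41) = +1.17 V (n = 1).
Rearranging E = E° − (0.0592/n)·log Q gives log Q = 1(+1.17 − (+0.834))/0.0592 = 5.676.
The balanced reaction is Fe³⁺(aq) + Cr²⁺(aq) → Fe²⁺(aq) + Cr³⁺(aq), so Q = ([Fe²⁺(aq)]·[Cr³⁺(aq)]) / ([Fe³⁺(aq)]·[Cr²⁺(aq)]).
Isolating [Cr²⁺(aq)] in Q = 10^{5.676} yields log [Cr²⁺(aq)] = −3.278, i.e. 0.00053 M.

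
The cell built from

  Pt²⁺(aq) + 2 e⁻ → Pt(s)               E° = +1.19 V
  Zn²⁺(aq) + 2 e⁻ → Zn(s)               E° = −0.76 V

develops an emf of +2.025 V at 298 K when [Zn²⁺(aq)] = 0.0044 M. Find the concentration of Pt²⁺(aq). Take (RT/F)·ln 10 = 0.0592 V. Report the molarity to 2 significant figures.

1.5 M

With Pt²⁺/Pt at the cathode and Zn²⁺/Zn at the anode, E°cell = +1.19 − (−0.76) = +1.95 V (n = 2).
Since E = E° − (0.0592/n)·log Q, log Q = n(E° − E)/0.0592 = −2.534.
For Pt²⁺(aq) + Zn(s) → Pt(s) + Zn²⁺(aq), the reaction quotient is Q = [Zn²⁺(aq)] / [Pt²⁺(aq)].
Isolating [Pt²⁺(aq)] in Q = 10^{−2.534} yields log [Pt²⁺(aq)] = 0.177, i.e. 1.5 M.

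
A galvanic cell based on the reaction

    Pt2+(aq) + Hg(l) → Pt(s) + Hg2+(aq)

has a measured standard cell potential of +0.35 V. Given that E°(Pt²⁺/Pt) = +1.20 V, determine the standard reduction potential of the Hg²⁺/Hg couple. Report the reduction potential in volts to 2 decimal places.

In the reaction as written the Pt²⁺/Pt couple is reduced (cathode) and Hg²⁺/Hg is oxidized (anode), so E°cell = E°(Pt²⁺/Pt) − E°(Hg²⁺/Hg).
E°(Hg²⁺/Hg) = E°(cathode) − E°cell = +1.20 − (+0.35) = +0.85 V.

+0.85 V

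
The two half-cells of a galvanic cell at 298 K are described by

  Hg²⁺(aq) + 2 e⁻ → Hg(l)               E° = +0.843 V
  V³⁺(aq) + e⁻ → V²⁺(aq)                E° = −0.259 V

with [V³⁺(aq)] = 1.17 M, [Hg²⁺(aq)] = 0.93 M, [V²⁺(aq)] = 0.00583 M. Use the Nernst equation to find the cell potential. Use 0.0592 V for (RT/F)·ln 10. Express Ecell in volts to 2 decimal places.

The Hg²⁺/Hg couple has the more positive E°, so it is the cathode; V³⁺/V²⁺ is the anode.
E°cell = +0.843 − (−0.259) = +1.102 V, with n = 2 electrons transferred.
Balancing gives Hg²⁺(aq) + 2 V²⁺(aq) → Hg(l) + 2 V³⁺(aq); hence Q = [V³⁺(aq)]^2 / ([Hg²⁺(aq)]·[V²⁺(aq)]^2) = 4.33×10^4 (log Q = 4.637).
E = E° − (0.0592/n)·log Q = +1.102 − (0.0592/2)(4.637) = +0.96 V.

+0.96 V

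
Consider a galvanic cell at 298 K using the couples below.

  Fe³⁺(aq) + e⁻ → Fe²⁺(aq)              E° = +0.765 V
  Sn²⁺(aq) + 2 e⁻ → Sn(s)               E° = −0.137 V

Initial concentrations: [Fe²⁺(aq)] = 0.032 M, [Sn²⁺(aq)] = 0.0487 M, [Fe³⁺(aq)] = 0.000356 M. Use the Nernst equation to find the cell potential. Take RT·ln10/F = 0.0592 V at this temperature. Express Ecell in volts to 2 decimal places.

Since E°(Fe³⁺/Fe²⁺) > E°(Sn²⁺/Sn), Fe³⁺/Fe²⁺ serves as the cathode.
E°cell = +0.765 − (−0.137) = +0.902 V, with n = 2 electrons transferred.
Balancing gives 2 Fe³⁺(aq) + Sn(s) → 2 Fe²⁺(aq) + Sn²⁺(aq); hence Q = ([Fe²⁺(aq)]^2·[Sn²⁺(aq)]) / [Fe³⁺(aq)]^2 = 393 (log Q = 2.595).
Applying E = E° − (RT ln10/nF)·log Q gives +0.902 − (0.0592/2)(2.595) = +0.83 V.

+0.83 V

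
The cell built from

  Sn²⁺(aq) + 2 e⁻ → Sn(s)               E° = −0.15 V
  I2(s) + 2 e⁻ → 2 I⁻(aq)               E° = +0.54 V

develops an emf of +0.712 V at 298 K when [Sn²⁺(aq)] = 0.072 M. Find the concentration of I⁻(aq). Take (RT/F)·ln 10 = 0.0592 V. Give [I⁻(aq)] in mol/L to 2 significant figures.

1.6 M

I₂/I⁻ is the cathode (higher E°); E°cell = +0.54 − (−0.15) = +0.69 V with n = 2.
Rearranging E = E° − (0.0592/n)·log Q gives log Q = 2(+0.69 − (+0.712))/0.0592 = −0.743.
The balanced reaction is I2(s) + Sn(s) → 2 I⁻(aq) + Sn²⁺(aq), so Q = [I⁻(aq)]^2·[Sn²⁺(aq)].
Solving for the unknown gives log [I⁻(aq)] = 0.200, so [I⁻(aq)] ≈ 1.6 M.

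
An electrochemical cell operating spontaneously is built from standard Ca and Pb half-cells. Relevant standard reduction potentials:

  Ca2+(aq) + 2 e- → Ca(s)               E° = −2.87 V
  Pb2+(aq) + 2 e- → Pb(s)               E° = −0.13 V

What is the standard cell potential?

+2.74 V

Of the two couples in this cell, the one with the more positive reduction potential is reduced at the cathode: here that is Pb²⁺/Pb (−0.13 V); Ca²⁺/Ca (−2.87 V) is the anode.
E°cell = E°(cathode) − E°(anode) = −0.13 − (−2.87) = +2.74 V.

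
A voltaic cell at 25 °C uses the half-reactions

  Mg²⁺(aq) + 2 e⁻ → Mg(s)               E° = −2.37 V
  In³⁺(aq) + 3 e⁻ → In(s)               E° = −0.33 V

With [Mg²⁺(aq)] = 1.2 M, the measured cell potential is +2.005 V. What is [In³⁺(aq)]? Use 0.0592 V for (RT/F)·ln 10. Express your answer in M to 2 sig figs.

In³⁺/In is the cathode (higher E°); E°cell = −0.33 − (−2.37) = +2.04 V with n = 6.
From the Nernst equation, log Q = n(E° − E)/0.0592 = 6·(+2.04 − (+2.005))/0.0592 = 3.547.
The balanced reaction is 2 In³⁺(aq) + 3 Mg(s) → 2 In(s) + 3 Mg²⁺(aq), so Q = [Mg²⁺(aq)]^3 / [In³⁺(aq)]^2.
Isolating [In³⁺(aq)] in Q = 10^{3.547} yields log [In³⁺(aq)] = −1.655, i.e. 0.022 M.

0.022 M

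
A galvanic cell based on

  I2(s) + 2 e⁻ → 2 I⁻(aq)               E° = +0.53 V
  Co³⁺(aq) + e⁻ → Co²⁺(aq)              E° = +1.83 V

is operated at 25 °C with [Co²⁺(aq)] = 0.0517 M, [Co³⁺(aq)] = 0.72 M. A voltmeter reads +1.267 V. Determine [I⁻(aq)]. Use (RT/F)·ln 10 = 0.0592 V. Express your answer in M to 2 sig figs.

0.020 M

The Co³⁺/Co²⁺ couple has the larger reduction potential, so it is the cathode: E°cell = +1.83 − (+0.53) = +1.30 V and n = 2.
Since E = E° − (0.0592/n)·log Q, log Q = n(E° − E)/0.0592 = 1.115.
For 2 Co³⁺(aq) + 2 I⁻(aq) → 2 Co²⁺(aq) + I2(s), the reaction quotient is Q = [Co²⁺(aq)]^2 / ([Co³⁺(aq)]^2·[I⁻(aq)]^2).
Substituting the known concentrations and solving, log [I⁻(aq)] = −1.701 and [I⁻(aq)] = 0.020 M.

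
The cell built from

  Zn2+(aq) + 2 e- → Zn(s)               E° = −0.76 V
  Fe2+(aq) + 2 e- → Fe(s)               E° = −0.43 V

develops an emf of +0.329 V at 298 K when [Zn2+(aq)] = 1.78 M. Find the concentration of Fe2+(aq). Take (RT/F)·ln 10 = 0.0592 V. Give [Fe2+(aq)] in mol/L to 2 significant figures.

1.6 M

Fe²⁺/Fe is the cathode (higher E°); E°cell = −0.43 − (−0.76) = +0.33 V with n = 2.
Rearranging E = E° − (0.0592/n)·log Q gives log Q = 2(+0.33 − (+0.329))/0.0592 = 0.034.
For Fe2+(aq) + Zn(s) → Fe(s) + Zn2+(aq), the reaction quotient is Q = [Zn2+(aq)] / [Fe2+(aq)].
Isolating [Fe2+(aq)] in Q = 10^{0.034} yields log [Fe2+(aq)] = 0.216, i.e. 1.6 M.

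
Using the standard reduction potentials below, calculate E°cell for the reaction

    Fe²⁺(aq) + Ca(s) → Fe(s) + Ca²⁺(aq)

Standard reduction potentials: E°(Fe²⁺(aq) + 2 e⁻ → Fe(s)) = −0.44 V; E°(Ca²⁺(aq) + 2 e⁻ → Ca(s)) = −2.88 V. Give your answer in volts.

+2.44 V

Fe²⁺(aq) gains electrons, so the Fe²⁺/Fe couple is the cathode; the Ca²⁺/Ca couple is the anode.
E°cell = E°(cathode) − E°(anode) = −0.44 − (−2.88) = +2.44 V.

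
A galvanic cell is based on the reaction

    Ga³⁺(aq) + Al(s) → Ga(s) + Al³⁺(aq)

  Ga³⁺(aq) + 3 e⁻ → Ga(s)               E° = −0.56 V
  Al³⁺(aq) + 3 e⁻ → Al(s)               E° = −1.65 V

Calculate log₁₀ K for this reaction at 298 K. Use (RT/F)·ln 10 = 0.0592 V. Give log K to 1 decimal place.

log K = 55.2

The Ga³⁺/Ga couple is reduced (cathode); E°cell = −0.56 − (−1.65) = +1.09 V with n = 3.
At equilibrium E = 0, so log K = nE°cell / 0.0592 = (3)(+1.09) / 0.0592 = 55.2.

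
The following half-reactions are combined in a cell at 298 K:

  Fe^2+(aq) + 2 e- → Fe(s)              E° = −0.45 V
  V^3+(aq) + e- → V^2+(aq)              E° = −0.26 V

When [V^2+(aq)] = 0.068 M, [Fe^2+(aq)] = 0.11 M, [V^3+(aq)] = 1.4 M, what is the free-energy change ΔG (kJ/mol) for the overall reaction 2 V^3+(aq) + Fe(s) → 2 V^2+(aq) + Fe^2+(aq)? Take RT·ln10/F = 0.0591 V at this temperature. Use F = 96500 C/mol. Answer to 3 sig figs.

−57.1 kJ/mol

The standard cell potential is −0.26 − (−0.45) = +0.19 V, with n = 2 electrons in the balanced equation.
The reaction quotient is ([V^2+(aq)]^2·[Fe^2+(aq)]) / [V^3+(aq)]^2 = 0.00026; by Nernst, E = +0.19 − (0.0591/2)(−3.586) = +0.2960 V.
Finally ΔG = −nFE = −(2)(96500 C/mol)(+0.2960 V) = −57.1 kJ/mol.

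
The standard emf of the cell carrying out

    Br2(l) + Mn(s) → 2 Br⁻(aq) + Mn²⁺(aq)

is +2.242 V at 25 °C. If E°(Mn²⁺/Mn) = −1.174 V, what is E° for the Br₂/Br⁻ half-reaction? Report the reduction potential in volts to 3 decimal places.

+1.068 V

In the reaction as written the Br₂/Br⁻ couple is reduced (cathode) and Mn²⁺/Mn is oxidized (anode), so E°cell = E°(Br₂/Br⁻) − E°(Mn²⁺/Mn).
E°(Br₂/Br⁻) = E°cell + E°(anode) = +2.242 + (−1.174) = +1.068 V.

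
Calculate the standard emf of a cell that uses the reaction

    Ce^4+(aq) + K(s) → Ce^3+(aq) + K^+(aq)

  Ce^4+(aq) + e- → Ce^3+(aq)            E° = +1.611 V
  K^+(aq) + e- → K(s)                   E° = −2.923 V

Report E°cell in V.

Ce^4+(aq) gains electrons, so the Ce⁴⁺/Ce³⁺ couple is the cathode; the K⁺/K couple is the anode.
E°cell = E°(cathode) − E°(anode) = +1.611 − (−2.923) = +4.534 V.
The positive value indicates the reaction is spontaneous as written.

+4.534 V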